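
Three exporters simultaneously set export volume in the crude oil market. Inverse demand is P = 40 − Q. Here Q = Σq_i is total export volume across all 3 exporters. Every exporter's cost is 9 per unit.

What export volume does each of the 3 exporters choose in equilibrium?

7.75

A representative exporter's profit is π_i = q_i(40 − Q) − 9q_i, with Q = q_i + Σ_{j≠i} q_j.
First-order condition: 31 − 2q_i − Σ_{j≠i} q_j = 0.
In a symmetric equilibrium every exporter chooses the same q, so Σ_{j≠i} q_j = 2q. The condition becomes 31 − 4q = 0, giving q = 31/4 = 7.75.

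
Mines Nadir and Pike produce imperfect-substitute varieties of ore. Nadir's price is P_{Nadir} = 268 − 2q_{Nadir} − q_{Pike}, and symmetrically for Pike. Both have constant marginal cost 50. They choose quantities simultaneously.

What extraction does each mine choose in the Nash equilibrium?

Mine Nadir's profit: π = q_{Nadir}(268 − 2q_{Nadir} − q_{Pike}) − 50q_{Nadir}.
∂π/∂q_{Nadir} = 218 − 4q_{Nadir} − q_{Pike} = 0 ⇒ q_{Nadir} = 54.5 − 0.25q_{Pike}.
Setting q_{Nadir} = q_{Pike} in the reaction function: q_{Nadir} = 54.5 − 0.25q_{Nadir}, so q_{Nadir} = 54.5 / 1.25 = 43.6.

43.6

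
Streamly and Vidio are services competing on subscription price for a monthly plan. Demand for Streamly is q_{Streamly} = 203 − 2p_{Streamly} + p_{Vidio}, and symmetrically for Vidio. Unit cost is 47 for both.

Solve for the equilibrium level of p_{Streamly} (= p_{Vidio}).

99

Streamly's profit: π = (p_{Streamly} − 47)(203 − 2p_{Streamly} + p_{Vidio}).
∂π/∂p_{Streamly} = 297 − 4p_{Streamly} + p_{Vidio} = 0 ⇒ p_{Streamly} = 74.25 + 0.25p_{Vidio}.
By symmetry p_{Vidio} = p_{Streamly}; substituting into the reaction function, 0.75p_{Streamly} = 74.25 and p_{Streamly} = 99.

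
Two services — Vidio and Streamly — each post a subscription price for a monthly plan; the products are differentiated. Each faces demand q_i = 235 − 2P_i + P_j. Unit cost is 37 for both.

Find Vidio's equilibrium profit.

8712

Vidio's profit: π = (P_{Vidio} − 37)(235 − 2P_{Vidio} + P_{Streamly}).
∂π/∂P_{Vidio} = 309 − 4P_{Vidio} + P_{Streamly} = 0 ⇒ P_{Vidio} = 77.25 + 0.25P_{Streamly}.
By symmetry P_{Streamly} = P_{Vidio}; substituting into the reaction function, 0.75P_{Vidio} = 77.25 and P_{Vidio} = 103.
q_{Vidio} = 235 − 2·103 + 103 = 132.
Profit = (103 − 37)·132 = 8712.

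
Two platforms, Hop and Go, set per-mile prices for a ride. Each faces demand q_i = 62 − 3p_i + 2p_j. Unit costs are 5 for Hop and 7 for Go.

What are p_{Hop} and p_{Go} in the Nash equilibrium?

Hop's profit: π = (p_{Hop} − 5)(62 − 3p_{Hop} + 2p_{Go}).
∂π/∂p_{Hop} = 77 − 6p_{Hop} + 2p_{Go} = 0 ⇒ p_{Hop} = 77/6 + (1/3)p_{Go}.
Similarly p_{Go} = 83/6 + (1/3)p_{Hop}.
Solving the two reaction functions simultaneously: (1 − (1/3)(1/3))p_{Hop} = 77/6 + (1/3)·(83/6), so (8/9)p_{Hop} = 157/9 and p_{Hop} = 19.625.
Then p_{Go} = 83/6 + (1/3)·19.625 = 20.375.

19.625, 20.375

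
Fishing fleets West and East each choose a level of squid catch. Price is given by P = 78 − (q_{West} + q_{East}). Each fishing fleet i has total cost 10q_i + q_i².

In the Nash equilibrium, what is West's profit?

369.92

Fishing fleet West's profit: π = q_{West}(78 − (q_{West} + q_{East})) − 10q_{West} − q_{West}².
∂π/∂q_{West} = 68 − 4q_{West} − q_{East} = 0, so q_{West} = 17 − 0.25q_{East}.
Setting q_{West} = q_{East} in the reaction function: q_{West} = 17 − 0.25q_{West}, so q_{West} = 17 / 1.25 = 13.6.
Price P = 78 − 27.2 = 50.8.
West's profit: (50.8 − 10)·13.6 − (13.6)² = 369.92.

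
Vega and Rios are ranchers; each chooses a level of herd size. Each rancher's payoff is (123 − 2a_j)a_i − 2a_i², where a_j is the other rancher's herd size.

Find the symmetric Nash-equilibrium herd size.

Vega's payoff is (123 − 2a_R)a_V − 2a_V².
∂π/∂a_V = 123 − 2a_R − 4a_V = 0, so a_V = 30.75 − 0.5a_R.
Setting a_V = a_R in the reaction function: a_V = 30.75 − 0.5a_V, so a_V = 30.75 / 1.5 = 20.5.

20.5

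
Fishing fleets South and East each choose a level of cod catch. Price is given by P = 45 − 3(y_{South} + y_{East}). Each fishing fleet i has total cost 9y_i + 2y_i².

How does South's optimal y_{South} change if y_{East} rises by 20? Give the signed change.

Fishing fleet South's profit: π = y_{South}(45 − 3(y_{South} + y_{East})) − 9y_{South} − 2y_{South}².
∂π/∂y_{South} = 36 − 10y_{South} − 3y_{East} = 0, so y_{South} = 3.6 − 0.3y_{East}.
The reaction-function slope is −0.3, so a 20-unit rise in y_{East} moves y_{South} by −0.3 × 20 = −6. South's best response falls — the actions are strategic substitutes.

-6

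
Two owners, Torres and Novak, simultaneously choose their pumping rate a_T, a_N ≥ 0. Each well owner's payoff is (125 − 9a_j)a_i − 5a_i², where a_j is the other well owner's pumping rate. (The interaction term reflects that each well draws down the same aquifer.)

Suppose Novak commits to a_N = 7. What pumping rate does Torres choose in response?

Torres's payoff is (125 − 9a_N)a_T − 5a_T².
∂π/∂a_T = 125 − 9a_N − 10a_T = 0, so a_T = 12.5 − 0.9a_N.
At a_N = 7: a_T = 12.5 − 0.9·7 = 6.2.

6.2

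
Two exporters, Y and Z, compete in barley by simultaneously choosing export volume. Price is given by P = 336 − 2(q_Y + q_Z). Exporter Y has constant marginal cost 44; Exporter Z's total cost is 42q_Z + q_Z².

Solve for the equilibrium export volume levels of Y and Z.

58.2, 29.6

Exporter Y's profit: π = q_Y(336 − 2(q_Y + q_Z)) − 44q_Y.
∂π/∂q_Y = 292 − 4q_Y − 2q_Z = 0, so q_Y = 73 − 0.5q_Z.
For Z: ∂π/∂q_Z = 294 − 6q_Z − 2q_Y = 0 ⇒ q_Z = 49 − (1/3)q_Y.
Substituting the second reaction function into the first: q_Y = 73 − 0.5(49 − (1/3)q_Y), which gives (5/6)q_Y = 48.5 ⇒ q_Y = 58.2.
Then q_Z = 49 − (1/3)·58.2 = 29.6.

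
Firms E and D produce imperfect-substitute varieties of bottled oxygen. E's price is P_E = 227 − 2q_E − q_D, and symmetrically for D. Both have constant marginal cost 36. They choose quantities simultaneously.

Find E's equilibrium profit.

2918.48

Firm E's profit: π = q_E(227 − 2q_E − q_D) − 36q_E.
∂π/∂q_E = 191 − 4q_E − q_D = 0 ⇒ q_E = 47.75 − 0.25q_D.
Setting q_E = q_D in the reaction function: q_E = 47.75 − 0.25q_E, so q_E = 47.75 / 1.25 = 38.2.
P_E = 227 − 2·38.2 − 38.2 = 112.4.
Profit = (112.4 − 36)·38.2 = 2918.48.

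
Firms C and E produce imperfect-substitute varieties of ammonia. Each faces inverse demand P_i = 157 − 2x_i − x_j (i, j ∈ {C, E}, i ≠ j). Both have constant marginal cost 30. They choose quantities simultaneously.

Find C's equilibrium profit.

Firm C's profit: π = x_C(157 − 2x_C − x_E) − 30x_C.
∂π/∂x_C = 127 − 4x_C − x_E = 0 ⇒ x_C = 31.75 − 0.25x_E.
By symmetry x_E = x_C; substituting into the reaction function, 1.25x_C = 31.75 and x_C = 25.4.
P_C = 157 − 2·25.4 − 25.4 = 80.8.
Profit = (80.8 − 30)·25.4 = 1290.32.

1290.32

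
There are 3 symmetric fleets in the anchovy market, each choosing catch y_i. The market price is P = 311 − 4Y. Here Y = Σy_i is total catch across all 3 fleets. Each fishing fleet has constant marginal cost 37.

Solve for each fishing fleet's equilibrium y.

17.125

A representative fishing fleet's profit is π_i = y_i(311 − 4Y) − 37y_i, with Y = y_i + Σ_{j≠i} y_j.
First-order condition: 274 − 8y_i − 4Σ_{j≠i} y_j = 0.
Imposing symmetry (y_j = y for all j) turns Σ_{j≠i} y_j into 2y, so 274 = 16y and y = 17.125.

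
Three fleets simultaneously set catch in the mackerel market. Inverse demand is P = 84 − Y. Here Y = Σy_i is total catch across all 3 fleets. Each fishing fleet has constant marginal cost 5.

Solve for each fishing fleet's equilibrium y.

19.75

A representative fishing fleet's profit is π_i = y_i(84 − Y) − 5y_i, with Y = y_i + Σ_{j≠i} y_j.
First-order condition: 79 − 2y_i − Σ_{j≠i} y_j = 0.
In a symmetric equilibrium every fishing fleet chooses the same y, so Σ_{j≠i} y_j = 2y. The condition becomes 79 − 4y = 0, giving y = 79/4 = 19.75.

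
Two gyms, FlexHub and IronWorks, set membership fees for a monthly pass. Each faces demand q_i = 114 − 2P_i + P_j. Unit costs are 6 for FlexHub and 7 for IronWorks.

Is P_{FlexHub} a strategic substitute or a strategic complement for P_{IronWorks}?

strategic complements

FlexHub's profit: π = (P_{FlexHub} − 6)(114 − 2P_{FlexHub} + P_{IronWorks}).
∂π/∂P_{FlexHub} = 126 − 4P_{FlexHub} + P_{IronWorks} = 0 ⇒ P_{FlexHub} = 31.5 + 0.25P_{IronWorks}.
The best-response slope dP_{FlexHub}/dP_{IronWorks} = 0.25 > 0: the reaction function is upward-sloping, so the choices are strategic complements.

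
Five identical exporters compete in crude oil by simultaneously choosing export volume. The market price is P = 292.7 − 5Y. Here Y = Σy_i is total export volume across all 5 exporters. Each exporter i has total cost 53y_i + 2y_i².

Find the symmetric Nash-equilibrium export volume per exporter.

A representative exporter's profit is π_i = y_i(292.7 − 5Y) − 53y_i − 2y_i², with Y = y_i + Σ_{j≠i} y_j.
First-order condition: 239.7 − 14y_i − 5Σ_{j≠i} y_j = 0.
Imposing symmetry (y_j = y for all j) turns Σ_{j≠i} y_j into 4y, so 239.7 = 34y and y = 7.05.

7.05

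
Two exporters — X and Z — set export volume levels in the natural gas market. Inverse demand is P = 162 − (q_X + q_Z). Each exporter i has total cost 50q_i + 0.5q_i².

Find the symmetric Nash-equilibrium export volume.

Exporter X's profit: π = q_X(162 − (q_X + q_Z)) − 50q_X − 0.5q_X².
∂π/∂q_X = 112 − 3q_X − q_Z = 0, so q_X = 112/3 − (1/3)q_Z.
Setting q_X = q_Z in the reaction function: q_X = 112/3 − (1/3)q_X, so q_X = (112/3) / (4/3) = 28.

28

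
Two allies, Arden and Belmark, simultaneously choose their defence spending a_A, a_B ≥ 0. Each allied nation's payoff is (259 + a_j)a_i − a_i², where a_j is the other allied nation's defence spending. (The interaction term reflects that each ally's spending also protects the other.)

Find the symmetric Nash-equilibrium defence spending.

259

Arden's payoff is (259 + a_B)a_A − a_A².
∂π/∂a_A = 259 + a_B − 2a_A = 0, so a_A = 129.5 + 0.5a_B.
By symmetry a_B = a_A; substituting into the reaction function, 0.5a_A = 129.5 and a_A = 259.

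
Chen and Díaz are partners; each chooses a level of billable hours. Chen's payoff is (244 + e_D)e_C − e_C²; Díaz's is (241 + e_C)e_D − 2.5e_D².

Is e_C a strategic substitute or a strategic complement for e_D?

Expanding Chen's payoff: 244e_C + e_De_C − e_C².
∂π/∂e_C = 244 + e_D − 2e_C = 0, so e_C = 122 + 0.5e_D.
The best-response slope de_C/de_D = 0.5 > 0: the reaction function is upward-sloping, so the choices are strategic complements.

strategic complements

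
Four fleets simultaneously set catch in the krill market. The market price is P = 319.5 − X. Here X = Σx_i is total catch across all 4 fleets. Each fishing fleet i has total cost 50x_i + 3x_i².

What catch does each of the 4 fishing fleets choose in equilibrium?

A representative fishing fleet's profit is π_i = x_i(319.5 − X) − 50x_i − 3x_i², with X = x_i + Σ_{j≠i} x_j.
First-order condition: 269.5 − 8x_i − Σ_{j≠i} x_j = 0.
In a symmetric equilibrium every fishing fleet chooses the same x, so Σ_{j≠i} x_j = 3x. The condition becomes 269.5 − 11x = 0, giving x = 269.5/11 = 24.5.

24.5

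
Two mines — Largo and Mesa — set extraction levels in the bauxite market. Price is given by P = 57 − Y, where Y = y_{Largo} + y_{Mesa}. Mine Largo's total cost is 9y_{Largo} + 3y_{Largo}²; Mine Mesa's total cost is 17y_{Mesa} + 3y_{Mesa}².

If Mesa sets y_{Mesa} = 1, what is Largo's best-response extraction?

5.875

Mine Largo's profit: π = y_{Largo}(57 − (y_{Largo} + y_{Mesa})) − 9y_{Largo} − 3y_{Largo}².
∂π/∂y_{Largo} = 48 − 8y_{Largo} − y_{Mesa} = 0, so y_{Largo} = 6 − 0.125y_{Mesa}.
At y_{Mesa} = 1: y_{Largo} = 6 − 0.125·1 = 5.875.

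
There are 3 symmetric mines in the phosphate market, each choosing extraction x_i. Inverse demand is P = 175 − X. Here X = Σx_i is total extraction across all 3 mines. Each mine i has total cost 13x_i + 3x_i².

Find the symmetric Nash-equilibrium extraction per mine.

A representative mine's profit is π_i = x_i(175 − X) − 13x_i − 3x_i², with X = x_i + Σ_{j≠i} x_j.
First-order condition: 162 − 8x_i − Σ_{j≠i} x_j = 0.
With identical mines, set every x_j = x: then 162 − 8x − 2x = 0, i.e. x = 162/10 = 16.2.

16.2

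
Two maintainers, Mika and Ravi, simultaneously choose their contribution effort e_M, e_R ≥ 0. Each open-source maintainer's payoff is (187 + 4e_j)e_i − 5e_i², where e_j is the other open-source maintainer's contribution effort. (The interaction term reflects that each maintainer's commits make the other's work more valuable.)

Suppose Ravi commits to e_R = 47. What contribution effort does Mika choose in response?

37.5

Mika's payoff is (187 + 4e_R)e_M − 5e_M².
∂π/∂e_M = 187 + 4e_R − 10e_M = 0, so e_M = 18.7 + 0.4e_R.
At e_R = 47: e_M = 18.7 + 0.4·47 = 37.5.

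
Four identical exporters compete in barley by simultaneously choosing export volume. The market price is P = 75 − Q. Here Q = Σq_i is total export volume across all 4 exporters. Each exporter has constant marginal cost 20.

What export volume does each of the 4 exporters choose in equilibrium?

11

A representative exporter's profit is π_i = q_i(75 − Q) − 20q_i, with Q = q_i + Σ_{j≠i} q_j.
First-order condition: 55 − 2q_i − Σ_{j≠i} q_j = 0.
Imposing symmetry (q_j = q for all j) turns Σ_{j≠i} q_j into 3q, so 55 = 5q and q = 11.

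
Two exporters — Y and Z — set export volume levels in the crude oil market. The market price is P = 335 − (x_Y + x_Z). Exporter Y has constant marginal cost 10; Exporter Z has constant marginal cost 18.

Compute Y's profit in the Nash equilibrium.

Exporter Y's profit: π = x_Y(335 − (x_Y + x_Z)) − 10x_Y.
∂π/∂x_Y = 325 − 2x_Y − x_Z = 0, so x_Y = 162.5 − 0.5x_Z.
By the same steps for Z: x_Z = 158.5 − 0.5x_Y.
Plugging x_Z into Y's best response: x_Y = 162.5 − 0.5(158.5 − 0.5x_Y) ⇒ 0.75x_Y = 83.25, so x_Y = 111.
Then x_Z = 158.5 − 0.5·111 = 103.
Price P = 335 − 214 = 121.
Y's profit: (121 − 10)·111 = 12321.

12321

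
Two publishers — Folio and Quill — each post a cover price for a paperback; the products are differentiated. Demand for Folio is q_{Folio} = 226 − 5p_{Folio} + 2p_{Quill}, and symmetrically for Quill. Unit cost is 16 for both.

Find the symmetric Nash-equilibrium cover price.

38.25

Folio's profit: π = (p_{Folio} − 16)(226 − 5p_{Folio} + 2p_{Quill}).
∂π/∂p_{Folio} = 306 − 10p_{Folio} + 2p_{Quill} = 0 ⇒ p_{Folio} = 30.6 + 0.2p_{Quill}.
Setting p_{Folio} = p_{Quill} in the reaction function: p_{Folio} = 30.6 + 0.2p_{Folio}, so p_{Folio} = 30.6 / 0.8 = 38.25.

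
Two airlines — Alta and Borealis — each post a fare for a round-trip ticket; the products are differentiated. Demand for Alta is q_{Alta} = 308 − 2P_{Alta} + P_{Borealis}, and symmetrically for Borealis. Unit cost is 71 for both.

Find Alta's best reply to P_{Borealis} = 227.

Alta's profit: π = (P_{Alta} − 71)(308 − 2P_{Alta} + P_{Borealis}).
∂π/∂P_{Alta} = 450 − 4P_{Alta} + P_{Borealis} = 0 ⇒ P_{Alta} = 112.5 + 0.25P_{Borealis}.
At P_{Borealis} = 227: P_{Alta} = 112.5 + 0.25·227 = 169.25.

169.25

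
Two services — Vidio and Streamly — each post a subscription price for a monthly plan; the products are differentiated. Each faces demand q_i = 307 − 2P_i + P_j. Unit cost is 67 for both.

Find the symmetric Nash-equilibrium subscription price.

147

Vidio's profit: π = (P_{Vidio} − 67)(307 − 2P_{Vidio} + P_{Streamly}).
∂π/∂P_{Vidio} = 441 − 4P_{Vidio} + P_{Streamly} = 0 ⇒ P_{Vidio} = 110.25 + 0.25P_{Streamly}.
By symmetry P_{Streamly} = P_{Vidio}; substituting into the reaction function, 0.75P_{Vidio} = 110.25 and P_{Vidio} = 147.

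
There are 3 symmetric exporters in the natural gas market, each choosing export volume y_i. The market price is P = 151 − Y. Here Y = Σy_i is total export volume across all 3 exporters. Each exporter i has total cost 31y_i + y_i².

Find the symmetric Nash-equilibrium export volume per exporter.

20

A representative exporter's profit is π_i = y_i(151 − Y) − 31y_i − y_i², with Y = y_i + Σ_{j≠i} y_j.
First-order condition: 120 − 4y_i − Σ_{j≠i} y_j = 0.
Imposing symmetry (y_j = y for all j) turns Σ_{j≠i} y_j into 2y, so 120 = 6y and y = 20.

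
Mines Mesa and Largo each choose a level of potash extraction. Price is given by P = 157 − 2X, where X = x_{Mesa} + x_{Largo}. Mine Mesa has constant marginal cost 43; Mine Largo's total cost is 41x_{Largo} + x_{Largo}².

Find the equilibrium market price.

Mine Mesa's profit: π = x_{Mesa}(157 − 2(x_{Mesa} + x_{Largo})) − 43x_{Mesa}.
∂π/∂x_{Mesa} = 114 − 4x_{Mesa} − 2x_{Largo} = 0, so x_{Mesa} = 28.5 − 0.5x_{Largo}.
For Largo: ∂π/∂x_{Largo} = 116 − 6x_{Largo} − 2x_{Mesa} = 0 ⇒ x_{Largo} = 58/3 − (1/3)x_{Mesa}.
Plugging x_{Largo} into Mesa's best response: x_{Mesa} = 28.5 − 0.5(58/3 − (1/3)x_{Mesa}) ⇒ (5/6)x_{Mesa} = 113/6, so x_{Mesa} = 22.6.
Then x_{Largo} = 58/3 − (1/3)·22.6 = 11.8.
Equilibrium price: P = 157 − 2·34.4 = 88.2.

88.2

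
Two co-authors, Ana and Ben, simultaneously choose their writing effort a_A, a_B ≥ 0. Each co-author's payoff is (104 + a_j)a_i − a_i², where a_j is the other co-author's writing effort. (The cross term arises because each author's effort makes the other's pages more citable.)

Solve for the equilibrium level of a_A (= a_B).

104

Ana's payoff is (104 + a_B)a_A − a_A².
∂π/∂a_A = 104 + a_B − 2a_A = 0, so a_A = 52 + 0.5a_B.
The game is symmetric, so in equilibrium a_B = a_A: the reaction function gives 0.5a_A = 52, hence a_A = 104.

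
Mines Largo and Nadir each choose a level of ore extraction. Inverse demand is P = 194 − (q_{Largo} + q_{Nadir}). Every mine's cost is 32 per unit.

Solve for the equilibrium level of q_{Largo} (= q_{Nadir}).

54

Mine Largo's profit: π = q_{Largo}(194 − (q_{Largo} + q_{Nadir})) − 32q_{Largo}.
∂π/∂q_{Largo} = 162 − 2q_{Largo} − q_{Nadir} = 0, so q_{Largo} = 81 − 0.5q_{Nadir}.
Setting q_{Largo} = q_{Nadir} in the reaction function: q_{Largo} = 81 − 0.5q_{Largo}, so q_{Largo} = 81 / 1.5 = 54.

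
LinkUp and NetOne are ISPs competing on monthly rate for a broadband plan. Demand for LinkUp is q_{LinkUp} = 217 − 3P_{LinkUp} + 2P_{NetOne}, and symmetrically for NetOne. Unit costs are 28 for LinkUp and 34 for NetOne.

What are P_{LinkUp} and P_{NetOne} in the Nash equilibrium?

LinkUp's profit: π = (P_{LinkUp} − 28)(217 − 3P_{LinkUp} + 2P_{NetOne}).
∂π/∂P_{LinkUp} = 301 − 6P_{LinkUp} + 2P_{NetOne} = 0 ⇒ P_{LinkUp} = 301/6 + (1/3)P_{NetOne}.
Similarly P_{NetOne} = 319/6 + (1/3)P_{LinkUp}.
Solving the two reaction functions simultaneously: (1 − (1/3)(1/3))P_{LinkUp} = 301/6 + (1/3)·(319/6), so (8/9)P_{LinkUp} = 611/9 and P_{LinkUp} = 76.375.
Then P_{NetOne} = 319/6 + (1/3)·76.375 = 78.625.

76.375, 78.625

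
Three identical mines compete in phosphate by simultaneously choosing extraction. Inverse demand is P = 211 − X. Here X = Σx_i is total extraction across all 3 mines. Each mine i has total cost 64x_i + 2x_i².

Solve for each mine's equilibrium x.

18.375

A representative mine's profit is π_i = x_i(211 − X) − 64x_i − 2x_i², with X = x_i + Σ_{j≠i} x_j.
First-order condition: 147 − 6x_i − Σ_{j≠i} x_j = 0.
With identical mines, set every x_j = x: then 147 − 6x − 2x = 0, i.e. x = 147/8 = 18.375.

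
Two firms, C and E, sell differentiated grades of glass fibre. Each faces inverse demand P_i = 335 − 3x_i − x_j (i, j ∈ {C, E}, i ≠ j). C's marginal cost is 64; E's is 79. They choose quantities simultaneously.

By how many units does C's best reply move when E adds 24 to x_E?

-4

Firm C's profit: π = x_C(335 − 3x_C − x_E) − 64x_C.
∂π/∂x_C = 271 − 6x_C − x_E = 0 ⇒ x_C = 271/6 − (1/6)x_E.
The reaction-function slope is −1/6, so a 24-unit rise in x_E moves x_C by −1/6 × 24 = −4. C's best response falls — the actions are strategic substitutes.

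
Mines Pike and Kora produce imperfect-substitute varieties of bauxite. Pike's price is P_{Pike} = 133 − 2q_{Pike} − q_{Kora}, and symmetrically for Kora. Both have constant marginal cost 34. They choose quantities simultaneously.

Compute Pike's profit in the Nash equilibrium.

Mine Pike's profit: π = q_{Pike}(133 − 2q_{Pike} − q_{Kora}) − 34q_{Pike}.
∂π/∂q_{Pike} = 99 − 4q_{Pike} − q_{Kora} = 0 ⇒ q_{Pike} = 24.75 − 0.25q_{Kora}.
Setting q_{Pike} = q_{Kora} in the reaction function: q_{Pike} = 24.75 − 0.25q_{Pike}, so q_{Pike} = 24.75 / 1.25 = 19.8.
P_{Pike} = 133 − 2·19.8 − 19.8 = 73.6.
Profit = (73.6 − 34)·19.8 = 784.08.

784.08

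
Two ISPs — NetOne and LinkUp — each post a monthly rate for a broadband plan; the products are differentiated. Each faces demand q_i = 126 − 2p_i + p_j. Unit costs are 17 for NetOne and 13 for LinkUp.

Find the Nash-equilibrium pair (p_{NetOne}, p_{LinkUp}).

52.8, 51.2

NetOne's profit: π = (p_{NetOne} − 17)(126 − 2p_{NetOne} + p_{LinkUp}).
∂π/∂p_{NetOne} = 160 − 4p_{NetOne} + p_{LinkUp} = 0 ⇒ p_{NetOne} = 40 + 0.25p_{LinkUp}.
Similarly p_{LinkUp} = 38 + 0.25p_{NetOne}.
Substituting the second reaction function into the first: p_{NetOne} = 40 + 0.25(38 + 0.25p_{NetOne}), which gives 0.9375p_{NetOne} = 49.5 ⇒ p_{NetOne} = 52.8.
Then p_{LinkUp} = 38 + 0.25·52.8 = 51.2.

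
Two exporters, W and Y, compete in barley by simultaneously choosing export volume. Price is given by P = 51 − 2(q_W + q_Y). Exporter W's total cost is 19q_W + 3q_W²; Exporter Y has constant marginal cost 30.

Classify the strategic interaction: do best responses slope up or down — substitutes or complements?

strategic substitutes

Exporter W's profit: π = q_W(51 − 2(q_W + q_Y)) − 19q_W − 3q_W².
∂π/∂q_W = 32 − 10q_W − 2q_Y = 0, so q_W = 3.2 − 0.2q_Y.
The best-response slope dq_W/dq_Y = −0.2 < 0: the reaction function is downward-sloping, so the choices are strategic substitutes.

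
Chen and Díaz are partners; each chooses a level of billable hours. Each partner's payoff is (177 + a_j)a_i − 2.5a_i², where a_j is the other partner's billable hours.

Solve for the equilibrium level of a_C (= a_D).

Chen's payoff is (177 + a_D)a_C − 2.5a_C².
∂π/∂a_C = 177 + a_D − 5a_C = 0, so a_C = 35.4 + 0.2a_D.
By symmetry a_D = a_C; substituting into the reaction function, 0.8a_C = 35.4 and a_C = 44.25.

44.25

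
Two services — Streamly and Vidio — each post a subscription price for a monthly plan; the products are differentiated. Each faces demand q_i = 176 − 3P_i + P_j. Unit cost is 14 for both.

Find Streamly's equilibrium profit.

2628.48

Streamly's profit: π = (P_{Streamly} − 14)(176 − 3P_{Streamly} + P_{Vidio}).
∂π/∂P_{Streamly} = 218 − 6P_{Streamly} + P_{Vidio} = 0 ⇒ P_{Streamly} = 109/3 + (1/6)P_{Vidio}.
Setting P_{Streamly} = P_{Vidio} in the reaction function: P_{Streamly} = 109/3 + (1/6)P_{Streamly}, so P_{Streamly} = (109/3) / (5/6) = 43.6.
q_{Streamly} = 176 − 3·43.6 + 43.6 = 88.8.
Profit = (43.6 − 14)·88.8 = 2628.48.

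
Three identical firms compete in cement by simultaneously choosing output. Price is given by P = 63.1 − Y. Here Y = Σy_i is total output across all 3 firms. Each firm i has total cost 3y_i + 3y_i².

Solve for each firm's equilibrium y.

6.01

A representative firm's profit is π_i = y_i(63.1 − Y) − 3y_i − 3y_i², with Y = y_i + Σ_{j≠i} y_j.
First-order condition: 60.1 − 8y_i − Σ_{j≠i} y_j = 0.
In a symmetric equilibrium every firm chooses the same y, so Σ_{j≠i} y_j = 2y. The condition becomes 60.1 − 10y = 0, giving y = 60.1/10 = 6.01.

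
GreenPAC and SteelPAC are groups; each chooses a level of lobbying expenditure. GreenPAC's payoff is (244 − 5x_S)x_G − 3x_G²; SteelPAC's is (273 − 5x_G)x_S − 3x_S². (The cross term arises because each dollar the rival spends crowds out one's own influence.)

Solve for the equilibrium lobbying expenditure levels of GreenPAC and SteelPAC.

Expanding GreenPAC's payoff: 244x_G − 5x_Sx_G − 3x_G².
∂π/∂x_G = 244 − 5x_S − 6x_G = 0, so x_G = 122/3 − (5/6)x_S.
Likewise for SteelPAC: x_S = 45.5 − (5/6)x_G.
Plugging x_S into GreenPAC's best response: x_G = 122/3 − (5/6)(45.5 − (5/6)x_G) ⇒ (11/36)x_G = 2.75, so x_G = 9.
Then x_S = 45.5 − (5/6)·9 = 38.

9, 38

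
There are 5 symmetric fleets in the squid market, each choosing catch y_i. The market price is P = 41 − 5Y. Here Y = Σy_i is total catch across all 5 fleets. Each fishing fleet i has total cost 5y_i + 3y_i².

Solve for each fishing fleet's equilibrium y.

1

A representative fishing fleet's profit is π_i = y_i(41 − 5Y) − 5y_i − 3y_i², with Y = y_i + Σ_{j≠i} y_j.
First-order condition: 36 − 16y_i − 5Σ_{j≠i} y_j = 0.
In a symmetric equilibrium every fishing fleet chooses the same y, so Σ_{j≠i} y_j = 4y. The condition becomes 36 − 36y = 0, giving y = 36/36 = 1.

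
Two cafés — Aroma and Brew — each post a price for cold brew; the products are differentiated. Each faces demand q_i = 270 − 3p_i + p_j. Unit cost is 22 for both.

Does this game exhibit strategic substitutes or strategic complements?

Aroma's profit: π = (p_{Aroma} − 22)(270 − 3p_{Aroma} + p_{Brew}).
∂π/∂p_{Aroma} = 336 − 6p_{Aroma} + p_{Brew} = 0 ⇒ p_{Aroma} = 56 + (1/6)p_{Brew}.
The best-response slope dp_{Aroma}/dp_{Brew} = 1/6 > 0: the reaction function is upward-sloping, so the choices are strategic complements.

strategic complements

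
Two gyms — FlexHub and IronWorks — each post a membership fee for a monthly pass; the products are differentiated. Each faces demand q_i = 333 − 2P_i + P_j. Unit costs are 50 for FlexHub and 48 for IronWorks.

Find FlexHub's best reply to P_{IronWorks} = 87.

FlexHub's profit: π = (P_{FlexHub} − 50)(333 − 2P_{FlexHub} + P_{IronWorks}).
∂π/∂P_{FlexHub} = 433 − 4P_{FlexHub} + P_{IronWorks} = 0 ⇒ P_{FlexHub} = 108.25 + 0.25P_{IronWorks}.
At P_{IronWorks} = 87: P_{FlexHub} = 108.25 + 0.25·87 = 130.

130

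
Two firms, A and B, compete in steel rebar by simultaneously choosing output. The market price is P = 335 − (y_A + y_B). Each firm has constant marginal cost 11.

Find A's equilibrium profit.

Firm A's profit: π = y_A(335 − (y_A + y_B)) − 11y_A.
∂π/∂y_A = 324 − 2y_A − y_B = 0, so y_A = 162 − 0.5y_B.
Setting y_A = y_B in the reaction function: y_A = 162 − 0.5y_A, so y_A = 162 / 1.5 = 108.
Price P = 335 − 216 = 119.
A's profit: (119 − 11)·108 = 11664.

11664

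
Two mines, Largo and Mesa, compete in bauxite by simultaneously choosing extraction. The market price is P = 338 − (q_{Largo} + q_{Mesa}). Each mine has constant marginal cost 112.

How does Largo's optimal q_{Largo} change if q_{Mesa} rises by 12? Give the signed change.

-6

Mine Largo's profit: π = q_{Largo}(338 − (q_{Largo} + q_{Mesa})) − 112q_{Largo}.
∂π/∂q_{Largo} = 226 − 2q_{Largo} − q_{Mesa} = 0, so q_{Largo} = 113 − 0.5q_{Mesa}.
The reaction-function slope is −0.5, so a 12-unit rise in q_{Mesa} moves q_{Largo} by −0.5 × 12 = −6. Largo's best response falls — the actions are strategic substitutes.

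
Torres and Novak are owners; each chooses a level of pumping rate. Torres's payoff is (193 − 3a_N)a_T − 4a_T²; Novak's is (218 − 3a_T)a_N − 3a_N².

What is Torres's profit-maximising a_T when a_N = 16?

18.125

Expanding Torres's payoff: 193a_T − 3a_Na_T − 4a_T².
∂π/∂a_T = 193 − 3a_N − 8a_T = 0, so a_T = 24.125 − 0.375a_N.
At a_N = 16: a_T = 24.125 − 0.375·16 = 18.125.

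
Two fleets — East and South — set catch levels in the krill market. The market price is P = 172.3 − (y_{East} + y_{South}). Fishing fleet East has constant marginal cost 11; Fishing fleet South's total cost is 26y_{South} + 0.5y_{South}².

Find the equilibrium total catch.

93.78

Fishing fleet East's profit: π = y_{East}(172.3 − (y_{East} + y_{South})) − 11y_{East}.
∂π/∂y_{East} = 161.3 − 2y_{East} − y_{South} = 0, so y_{East} = 80.65 − 0.5y_{South}.
For South: ∂π/∂y_{South} = 146.3 − 3y_{South} − y_{East} = 0 ⇒ y_{South} = 1463/30 − (1/3)y_{East}.
Substituting the second reaction function into the first: y_{East} = 80.65 − 0.5(1463/30 − (1/3)y_{East}), which gives (5/6)y_{East} = 844/15 ⇒ y_{East} = 67.52.
Then y_{South} = 1463/30 − (1/3)·67.52 = 26.26.
Total catch: 67.52 + 26.26 = 93.78.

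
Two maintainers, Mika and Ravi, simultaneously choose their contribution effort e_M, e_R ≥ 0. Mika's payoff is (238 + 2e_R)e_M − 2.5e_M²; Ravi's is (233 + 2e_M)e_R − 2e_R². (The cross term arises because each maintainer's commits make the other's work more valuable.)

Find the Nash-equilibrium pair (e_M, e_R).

Expanding Mika's payoff: 238e_M + 2e_Re_M − 2.5e_M².
∂π/∂e_M = 238 + 2e_R − 5e_M = 0, so e_M = 47.6 + 0.4e_R.
Likewise for Ravi: e_R = 58.25 + 0.5e_M.
Substituting the second reaction function into the first: e_M = 47.6 + 0.4(58.25 + 0.5e_M), which gives 0.8e_M = 70.9 ⇒ e_M = 88.625.
Then e_R = 58.25 + 0.5·88.625 = 102.5625.

88.625, 102.5625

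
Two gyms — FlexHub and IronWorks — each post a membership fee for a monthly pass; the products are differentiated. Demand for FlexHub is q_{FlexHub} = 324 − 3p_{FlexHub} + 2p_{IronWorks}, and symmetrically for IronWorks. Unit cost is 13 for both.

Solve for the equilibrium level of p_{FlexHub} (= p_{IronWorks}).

FlexHub's profit: π = (p_{FlexHub} − 13)(324 − 3p_{FlexHub} + 2p_{IronWorks}).
∂π/∂p_{FlexHub} = 363 − 6p_{FlexHub} + 2p_{IronWorks} = 0 ⇒ p_{FlexHub} = 60.5 + (1/3)p_{IronWorks}.
By symmetry p_{IronWorks} = p_{FlexHub}; substituting into the reaction function, (2/3)p_{FlexHub} = 60.5 and p_{FlexHub} = 90.75.

90.75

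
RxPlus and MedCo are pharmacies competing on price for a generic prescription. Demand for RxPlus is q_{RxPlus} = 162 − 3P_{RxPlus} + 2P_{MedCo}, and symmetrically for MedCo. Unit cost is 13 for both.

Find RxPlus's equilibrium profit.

4162.6875

RxPlus's profit: π = (P_{RxPlus} − 13)(162 − 3P_{RxPlus} + 2P_{MedCo}).
∂π/∂P_{RxPlus} = 201 − 6P_{RxPlus} + 2P_{MedCo} = 0 ⇒ P_{RxPlus} = 33.5 + (1/3)P_{MedCo}.
By symmetry P_{MedCo} = P_{RxPlus}; substituting into the reaction function, (2/3)P_{RxPlus} = 33.5 and P_{RxPlus} = 50.25.
q_{RxPlus} = 162 − 3·50.25 + 2·50.25 = 111.75.
Profit = (50.25 − 13)·111.75 = 4162.6875.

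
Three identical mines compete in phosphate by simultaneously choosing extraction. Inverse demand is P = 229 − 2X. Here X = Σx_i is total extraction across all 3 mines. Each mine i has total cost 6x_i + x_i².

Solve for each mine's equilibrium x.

22.3

A representative mine's profit is π_i = x_i(229 − 2X) − 6x_i − x_i², with X = x_i + Σ_{j≠i} x_j.
First-order condition: 223 − 6x_i − 2Σ_{j≠i} x_j = 0.
Imposing symmetry (x_j = x for all j) turns Σ_{j≠i} x_j into 2x, so 223 = 10x and x = 22.3.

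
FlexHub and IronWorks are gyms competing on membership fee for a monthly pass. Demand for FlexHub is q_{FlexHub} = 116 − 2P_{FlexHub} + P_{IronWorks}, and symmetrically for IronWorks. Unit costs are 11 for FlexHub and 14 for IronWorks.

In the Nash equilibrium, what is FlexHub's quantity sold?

FlexHub's profit: π = (P_{FlexHub} − 11)(116 − 2P_{FlexHub} + P_{IronWorks}).
∂π/∂P_{FlexHub} = 138 − 4P_{FlexHub} + P_{IronWorks} = 0 ⇒ P_{FlexHub} = 34.5 + 0.25P_{IronWorks}.
Similarly P_{IronWorks} = 36 + 0.25P_{FlexHub}.
Plugging P_{IronWorks} into FlexHub's best response: P_{FlexHub} = 34.5 + 0.25(36 + 0.25P_{FlexHub}) ⇒ 0.9375P_{FlexHub} = 43.5, so P_{FlexHub} = 46.4.
Then P_{IronWorks} = 36 + 0.25·46.4 = 47.6.
q_{FlexHub} = 116 − 2·46.4 + 47.6 = 70.8.

70.8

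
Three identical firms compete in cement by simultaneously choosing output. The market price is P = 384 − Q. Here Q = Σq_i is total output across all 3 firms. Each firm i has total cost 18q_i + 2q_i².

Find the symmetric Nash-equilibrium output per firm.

A representative firm's profit is π_i = q_i(384 − Q) − 18q_i − 2q_i², with Q = q_i + Σ_{j≠i} q_j.
First-order condition: 366 − 6q_i − Σ_{j≠i} q_j = 0.
With identical firms, set every q_j = q: then 366 − 6q − 2q = 0, i.e. q = 366/8 = 45.75.

45.75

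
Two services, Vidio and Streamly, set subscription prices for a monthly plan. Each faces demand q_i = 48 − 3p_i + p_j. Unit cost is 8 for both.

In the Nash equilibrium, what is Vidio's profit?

Vidio's profit: π = (p_{Vidio} − 8)(48 − 3p_{Vidio} + p_{Streamly}).
∂π/∂p_{Vidio} = 72 − 6p_{Vidio} + p_{Streamly} = 0 ⇒ p_{Vidio} = 12 + (1/6)p_{Streamly}.
Setting p_{Vidio} = p_{Streamly} in the reaction function: p_{Vidio} = 12 + (1/6)p_{Vidio}, so p_{Vidio} = 12 / (5/6) = 14.4.
q_{Vidio} = 48 − 3·14.4 + 14.4 = 19.2.
Profit = (14.4 − 8)·19.2 = 122.88.

122.88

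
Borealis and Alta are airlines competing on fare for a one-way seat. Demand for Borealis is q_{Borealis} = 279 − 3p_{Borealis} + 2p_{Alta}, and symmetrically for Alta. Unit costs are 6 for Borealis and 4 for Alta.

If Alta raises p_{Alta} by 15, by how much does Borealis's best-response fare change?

5

Borealis's profit: π = (p_{Borealis} − 6)(279 − 3p_{Borealis} + 2p_{Alta}).
∂π/∂p_{Borealis} = 297 − 6p_{Borealis} + 2p_{Alta} = 0 ⇒ p_{Borealis} = 49.5 + (1/3)p_{Alta}.
The reaction-function slope is 1/3, so a 15-unit rise in p_{Alta} moves p_{Borealis} by 1/3 × 15 = 5. Borealis's best response rises — the actions are strategic complements.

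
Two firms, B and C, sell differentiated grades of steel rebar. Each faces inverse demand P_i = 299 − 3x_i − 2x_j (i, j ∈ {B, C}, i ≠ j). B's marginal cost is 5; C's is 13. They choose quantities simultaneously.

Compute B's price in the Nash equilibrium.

Firm B's profit: π = x_B(299 − 3x_B − 2x_C) − 5x_B.
∂π/∂x_B = 294 − 6x_B − 2x_C = 0 ⇒ x_B = 49 − (1/3)x_C.
Similarly x_C = 143/3 − (1/3)x_B.
Plugging x_C into B's best response: x_B = 49 − (1/3)(143/3 − (1/3)x_B) ⇒ (8/9)x_B = 298/9, so x_B = 37.25.
Then x_C = 143/3 − (1/3)·37.25 = 35.25.
P_B = 299 − 3·37.25 − 2·35.25 = 116.75.

116.75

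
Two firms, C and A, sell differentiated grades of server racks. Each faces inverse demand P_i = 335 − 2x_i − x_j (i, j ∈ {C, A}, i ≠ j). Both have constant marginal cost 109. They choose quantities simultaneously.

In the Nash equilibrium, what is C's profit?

Firm C's profit: π = x_C(335 − 2x_C − x_A) − 109x_C.
∂π/∂x_C = 226 − 4x_C − x_A = 0 ⇒ x_C = 56.5 − 0.25x_A.
The game is symmetric, so in equilibrium x_A = x_C: the reaction function gives 1.25x_C = 56.5, hence x_C = 45.2.
P_C = 335 − 2·45.2 − 45.2 = 199.4.
Profit = (199.4 − 109)·45.2 = 4086.08.

4086.08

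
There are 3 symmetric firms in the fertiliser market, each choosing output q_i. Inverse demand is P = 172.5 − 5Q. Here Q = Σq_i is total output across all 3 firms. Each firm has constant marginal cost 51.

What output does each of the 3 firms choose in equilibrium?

A representative firm's profit is π_i = q_i(172.5 − 5Q) − 51q_i, with Q = q_i + Σ_{j≠i} q_j.
First-order condition: 121.5 − 10q_i − 5Σ_{j≠i} q_j = 0.
Imposing symmetry (q_j = q for all j) turns Σ_{j≠i} q_j into 2q, so 121.5 = 20q and q = 6.075.

6.075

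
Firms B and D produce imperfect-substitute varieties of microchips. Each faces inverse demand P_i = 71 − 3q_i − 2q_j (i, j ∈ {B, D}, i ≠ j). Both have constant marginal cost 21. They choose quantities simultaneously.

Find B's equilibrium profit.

117.1875

Firm B's profit: π = q_B(71 − 3q_B − 2q_D) − 21q_B.
∂π/∂q_B = 50 − 6q_B − 2q_D = 0 ⇒ q_B = 25/3 − (1/3)q_D.
By symmetry q_D = q_B; substituting into the reaction function, (4/3)q_B = 25/3 and q_B = 6.25.
P_B = 71 − 3·6.25 − 2·6.25 = 39.75.
Profit = (39.75 − 21)·6.25 = 117.1875.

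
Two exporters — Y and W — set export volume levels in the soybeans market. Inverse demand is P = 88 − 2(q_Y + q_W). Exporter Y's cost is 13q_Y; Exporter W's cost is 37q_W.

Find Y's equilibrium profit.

Exporter Y's profit: π = q_Y(88 − 2(q_Y + q_W)) − 13q_Y.
∂π/∂q_Y = 75 − 4q_Y − 2q_W = 0, so q_Y = 18.75 − 0.5q_W.
By the same steps for W: q_W = 12.75 − 0.5q_Y.
Solving the two reaction functions simultaneously: (1 − (−0.5)(−0.5))q_Y = 18.75 − 0.5·12.75, so 0.75q_Y = 12.375 and q_Y = 16.5.
Then q_W = 12.75 − 0.5·16.5 = 4.5.
Price P = 88 − 2·21 = 46.
Y's profit: (46 − 13)·16.5 = 544.5.

544.5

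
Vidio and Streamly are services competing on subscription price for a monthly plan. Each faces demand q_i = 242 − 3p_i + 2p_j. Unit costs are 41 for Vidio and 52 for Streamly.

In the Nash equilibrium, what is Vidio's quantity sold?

Vidio's profit: π = (p_{Vidio} − 41)(242 − 3p_{Vidio} + 2p_{Streamly}).
∂π/∂p_{Vidio} = 365 − 6p_{Vidio} + 2p_{Streamly} = 0 ⇒ p_{Vidio} = 365/6 + (1/3)p_{Streamly}.
Similarly p_{Streamly} = 199/3 + (1/3)p_{Vidio}.
Plugging p_{Streamly} into Vidio's best response: p_{Vidio} = 365/6 + (1/3)(199/3 + (1/3)p_{Vidio}) ⇒ (8/9)p_{Vidio} = 1493/18, so p_{Vidio} = 93.3125.
Then p_{Streamly} = 199/3 + (1/3)·93.3125 = 97.4375.
q_{Vidio} = 242 − 3·93.3125 + 2·97.4375 = 156.9375.

156.9375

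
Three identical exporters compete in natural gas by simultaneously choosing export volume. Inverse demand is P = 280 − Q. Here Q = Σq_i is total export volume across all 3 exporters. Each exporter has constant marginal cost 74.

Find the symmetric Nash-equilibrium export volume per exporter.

A representative exporter's profit is π_i = q_i(280 − Q) − 74q_i, with Q = q_i + Σ_{j≠i} q_j.
First-order condition: 206 − 2q_i − Σ_{j≠i} q_j = 0.
In a symmetric equilibrium every exporter chooses the same q, so Σ_{j≠i} q_j = 2q. The condition becomes 206 − 4q = 0, giving q = 206/4 = 51.5.

51.5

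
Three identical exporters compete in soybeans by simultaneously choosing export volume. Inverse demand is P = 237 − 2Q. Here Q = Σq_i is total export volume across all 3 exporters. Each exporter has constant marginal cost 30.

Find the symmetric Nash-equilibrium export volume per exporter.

25.875

A representative exporter's profit is π_i = q_i(237 − 2Q) − 30q_i, with Q = q_i + Σ_{j≠i} q_j.
First-order condition: 207 − 4q_i − 2Σ_{j≠i} q_j = 0.
With identical exporters, set every q_j = q: then 207 − 4q − 4q = 0, i.e. q = 207/8 = 25.875.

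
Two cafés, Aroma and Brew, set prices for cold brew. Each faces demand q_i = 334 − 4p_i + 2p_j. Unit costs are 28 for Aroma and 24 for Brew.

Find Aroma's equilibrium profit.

Aroma's profit: π = (p_{Aroma} − 28)(334 − 4p_{Aroma} + 2p_{Brew}).
∂π/∂p_{Aroma} = 446 − 8p_{Aroma} + 2p_{Brew} = 0 ⇒ p_{Aroma} = 55.75 + 0.25p_{Brew}.
Similarly p_{Brew} = 53.75 + 0.25p_{Aroma}.
Plugging p_{Brew} into Aroma's best response: p_{Aroma} = 55.75 + 0.25(53.75 + 0.25p_{Aroma}) ⇒ 0.9375p_{Aroma} = 69.1875, so p_{Aroma} = 73.8.
Then p_{Brew} = 53.75 + 0.25·73.8 = 72.2.
q_{Aroma} = 334 − 4·73.8 + 2·72.2 = 183.2.
Profit = (73.8 − 28)·183.2 = 8390.56.

8390.56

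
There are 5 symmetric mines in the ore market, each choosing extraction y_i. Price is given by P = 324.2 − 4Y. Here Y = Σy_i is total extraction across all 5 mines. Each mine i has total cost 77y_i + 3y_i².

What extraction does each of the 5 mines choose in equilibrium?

A representative mine's profit is π_i = y_i(324.2 − 4Y) − 77y_i − 3y_i², with Y = y_i + Σ_{j≠i} y_j.
First-order condition: 247.2 − 14y_i − 4Σ_{j≠i} y_j = 0.
With identical mines, set every y_j = y: then 247.2 − 14y − 16y = 0, i.e. y = 247.2/30 = 8.24.

8.24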